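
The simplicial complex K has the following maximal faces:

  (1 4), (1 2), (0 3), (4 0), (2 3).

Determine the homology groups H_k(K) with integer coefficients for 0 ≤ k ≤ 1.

Take the total order 0 < 1 < 2 < 3 < 4 on the vertex set. Then K (dimension 1) consists of the simplices:

  0-simplices (5): [0], [1], [2], [3], [4]
  1-simplices (5): [0,3], [0,4], [1,2], [1,4], [2,3]

so the chain groups are C_0 ≅ Z^5, C_1 ≅ Z^5.

Boundary ∂_1: C_1 → C_0 is given by ∂[p,q] = [q] − [p].
This gives a 5×5 integer matrix of rank 4; reducing to Smith normal form yields diagonal entries (1,1,1,1).

Computing H_k = (kernel of ∂_k) / (image of ∂_{k+1}):

  H_0: rank C_0 − rank ∂_1 = 5 − 4 = 1, and the invariant factors of ∂_1 are all 1, so H_0 ≅ Z.
  H_1: rank ker ∂_1 − rank ∂_2 = (5 − 4) − 0 = 1, and there is no ∂_2, so H_1 ≅ Z.

As a check, the Euler characteristic is 5 − 5 = 0, which agrees with 1 − 1 = 0.

H_0 ≅ Z,  H_1 ≅ Z.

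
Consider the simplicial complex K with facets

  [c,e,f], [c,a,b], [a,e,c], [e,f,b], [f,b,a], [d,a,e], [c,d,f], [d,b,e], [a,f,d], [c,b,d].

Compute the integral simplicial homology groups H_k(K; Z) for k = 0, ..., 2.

H_0 = Z,  H_1 = Z_2,  H_2 = 0.

Order the vertices as a < b < c < d < e < f. Listing each simplex with vertices in this order, K has dimension 2 with simplices:

  0-simplices (6): a, b, c, d, e, f
  1-simplices (15): ab, ac, ad, ae, af, bc, bd, be, bf, cd, ce, cf, de, df, ef
  2-simplices (10): abc, abf, ace, ade, adf, bcd, bde, bef, cdf, cef

Hence C_0 ≅ Z^6, C_1 ≅ Z^15, C_2 ≅ Z^10.

Boundary ∂_1: C_1 → C_0 sends each edge [p,q] (with p < q) to q − p. For instance
  ∂be = e − b.
The resulting 6×15 matrix has rank 5, and its Smith normal form has invariant factors (1,1,1,1,1).

∂_2: C_2 → C_1 acts by ∂[p,q,r] = [q,r] − [p,r] + [p,q]. For instance
  ∂abc = bc − ac + ab,
  ∂bcd = cd − bd + bc.
This gives a 15×10 integer matrix of rank 10; reducing to Smith normal form yields diagonal entries (1,1,1,1,1,1,1,1,1,2).

Computing H_k = (kernel of ∂_k) / (image of ∂_{k+1}):

  H_0: rank C_0 − rank ∂_1 = 6 − 5 = 1, and the invariant factors of ∂_1 are all 1, so H_0 ≅ Z.
  H_1: rank ker ∂_1 − rank ∂_2 = (15 − 5) − 10 = 0, and ∂_2 has invariant factor 2 > 1, so H_1 ≅ Z_2.
  H_2: rank ker ∂_2 − rank ∂_3 = (10 − 10) − 0 = 0, and there is no ∂_3, so H_2 ≅ 0.

(K is a triangulation of the real projective plane RP^2.)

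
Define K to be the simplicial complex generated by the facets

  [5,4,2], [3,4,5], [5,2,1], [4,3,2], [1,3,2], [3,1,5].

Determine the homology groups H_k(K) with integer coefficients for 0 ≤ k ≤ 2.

H_0 = Z,  H_1 = 0,  H_2 = Z.

Order the vertices as 1 < 2 < 3 < 4 < 5. Listing each simplex with vertices in this order, K has dimension 2 with simplices:

  0-simplices (5): [1], [2], [3], [4], [5]
  1-simplices (9): [1,2], [1,3], [1,5], [2,3], [2,4], [2,5], [3,4], [3,5], [4,5]
  2-simplices (6): [1,2,3], [1,2,5], [1,3,5], [2,3,4], [2,4,5], [3,4,5]

Hence C_0 ≅ Z^5, C_1 ≅ Z^9, C_2 ≅ Z^6.

Boundary ∂_1: C_1 → C_0 sends each edge [p,q] (with p < q) to q − p. For instance
  ∂[3,5] = [5] − [3].
As a 5×9 matrix over Z this has rank 4, with invariant factors (1,1,1,1).

∂_2: C_2 → C_1 acts by ∂[p,q,r] = [q,r] − [p,r] + [p,q]. For instance
  ∂[1,3,5] = [3,5] − [1,5] + [1,3],
  ∂[1,2,3] = [2,3] − [1,3] + [1,2].
The resulting 9×6 matrix has rank 5, and its Smith normal form has invariant factors (1,1,1,1,1).

Now H_k = ker ∂_k / im ∂_{k+1}, so:

  H_0: rank C_0 − rank ∂_1 = 5 − 4 = 1, and the invariant factors of ∂_1 are all 1, so H_0 ≅ Z.
  H_1: rank ker ∂_1 − rank ∂_2 = (9 − 4) − 5 = 0, and the invariant factors of ∂_2 are all 1, so H_1 ≅ 0.
  H_2: rank ker ∂_2 − rank ∂_3 = (6 − 5) − 0 = 1, and there is no ∂_3, so H_2 ≅ Z.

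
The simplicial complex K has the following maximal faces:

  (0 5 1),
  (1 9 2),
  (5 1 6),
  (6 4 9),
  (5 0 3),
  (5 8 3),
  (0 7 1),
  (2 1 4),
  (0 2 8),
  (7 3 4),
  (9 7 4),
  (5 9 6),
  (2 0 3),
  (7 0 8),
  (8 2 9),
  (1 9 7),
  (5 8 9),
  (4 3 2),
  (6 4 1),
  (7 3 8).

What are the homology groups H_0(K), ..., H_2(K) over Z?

Fix the vertex order 0 < 1 < 2 < 3 < 4 < 5 < 6 < 7 < 8 < 9 and write every simplex with vertices in increasing order. Then dim K = 2 and the simplices of K are:

  0-simplices (10): [0], [1], [2], [3], [4], [5], [6], [7], [8], [9]
  1-simplices (30): (30 of them)
  2-simplices (20): (20 of them)

so the chain groups are C_0 ≅ Z^10, C_1 ≅ Z^30, C_2 ≅ Z^20.

The boundary map ∂_1: C_1 → C_0 maps an edge to its endpoints' difference, ∂[p,q] = q − p.
The resulting 10×30 matrix has rank 9, and its Smith normal form has invariant factors (1,1,1,1,1,1,1,1,1).

Boundary ∂_2: C_2 → C_1 sends each 2-simplex [p,q,r] to [q,r] − [p,r] + [p,q]. For instance
  ∂[0,7,8] = [7,8] − [0,8] + [0,7],
  ∂[5,8,9] = [8,9] − [5,9] + [5,8].
This gives a 30×20 integer matrix of rank 20; reducing to Smith normal form yields diagonal entries (1,1,1,1,1,1,1,1,1,1,1,1,1,1,1,1,1,1,1,2).

Computing H_k = (kernel of ∂_k) / (image of ∂_{k+1}):

  H_0: rank C_0 − rank ∂_1 = 10 − 9 = 1, and the invariant factors of ∂_1 are all 1, so H_0 ≅ Z.
  H_1: rank ker ∂_1 − rank ∂_2 = (30 − 9) − 20 = 1, and ∂_2 has invariant factor 2 > 1, so H_1 ≅ Z ⊕ Z/2.
  H_2: rank ker ∂_2 − rank ∂_3 = (20 − 20) − 0 = 0, and there is no ∂_3, so H_2 ≅ 0.

H_0 ≅ Z,  H_1 ≅ Z ⊕ Z/2,  H_2 = 0.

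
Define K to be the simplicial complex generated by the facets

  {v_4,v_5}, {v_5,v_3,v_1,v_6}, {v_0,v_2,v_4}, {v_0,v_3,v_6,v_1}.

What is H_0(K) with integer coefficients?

We work with the vertex ordering v_0 < v_1 < v_2 < v_3 < v_4 < v_5 < v_6. The simplices of K, each written with vertices in increasing order, are:

  0-simplices (7): [v_0], [v_1], [v_2], [v_3], [v_4], [v_5], [v_6]
  1-simplices (13): [v_0,v_1], [v_0,v_2], [v_0,v_3], [v_0,v_4], [v_0,v_6], [v_1,v_3], [v_1,v_5], [v_1,v_6], [v_2,v_4], [v_3,v_5], [v_3,v_6], [v_4,v_5], [v_5,v_6]
  2-simplices (8): [v_0,v_1,v_3], [v_0,v_1,v_6], [v_0,v_2,v_4], [v_0,v_3,v_6], [v_1,v_3,v_5], [v_1,v_3,v_6], [v_1,v_5,v_6], [v_3,v_5,v_6]
  3-simplices (2): [v_0,v_1,v_3,v_6], [v_1,v_3,v_5,v_6]

giving chain groups C_0 ≅ Z^7, C_1 ≅ Z^13, C_2 ≅ Z^8, C_3 ≅ Z^2.

∂_1: C_1 → C_0 sends each edge [p,q] (with p < q) to q − p.
As a 7×13 matrix over Z this has rank 6, with invariant factors (1,1,1,1,1,1).

∂_2: C_2 → C_1 sends each 2-simplex [p,q,r] to [q,r] − [p,r] + [p,q]. For instance
  ∂[v_0,v_1,v_3] = [v_1,v_3] − [v_0,v_3] + [v_0,v_1],
  ∂[v_1,v_3,v_5] = [v_3,v_5] − [v_1,v_5] + [v_1,v_3].
As a 13×8 matrix over Z this has rank 6, with invariant factors (1,1,1,1,1,1).

The boundary map ∂_3: C_3 → C_2 sends each 3-simplex σ to the alternating sum Σ_i (−1)^i (σ with its i-th vertex removed). For instance
  ∂[v_0,v_1,v_3,v_6] = [v_1,v_3,v_6] − [v_0,v_3,v_6] + [v_0,v_1,v_6] − [v_0,v_1,v_3],
  ∂[v_1,v_3,v_5,v_6] = [v_3,v_5,v_6] − [v_1,v_5,v_6] + [v_1,v_3,v_6] − [v_1,v_3,v_5].
The 8×2 boundary matrix has rank 2 and Smith normal form diag(1,1).

Now H_k = ker ∂_k / im ∂_{k+1}, so:

  H_0: rank C_0 − rank ∂_1 = 7 − 6 = 1, and the invariant factors of ∂_1 are all 1, so H_0 ≅ Z.

H_0 = Z.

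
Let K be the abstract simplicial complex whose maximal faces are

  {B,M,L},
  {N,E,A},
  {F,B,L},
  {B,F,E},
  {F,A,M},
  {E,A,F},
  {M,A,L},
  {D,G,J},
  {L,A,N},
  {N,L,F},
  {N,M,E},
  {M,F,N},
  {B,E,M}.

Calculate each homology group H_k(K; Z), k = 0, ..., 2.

H_0 = Z^2,  H_1 = Z/2,  H_2 = 0.

Order the vertices as A < B < D < E < F < G < J < L < M < N. Listing each simplex with vertices in this order, K has dimension 2 with simplices:

  0-simplices (10): A, B, D, E, F, G, J, L, M, N
  1-simplices (21): AE, AF, AL, AM, AN, BE, BF, BL, BM, DG, DJ, EF, EM, EN, FL, FM, FN, GJ, LM, LN, MN
  2-simplices (13): AEF, AEN, AFM, ALM, ALN, BEF, BEM, BFL, BLM, DGJ, EMN, FLN, FMN

Hence C_0 ≅ Z^10, C_1 ≅ Z^21, C_2 ≅ Z^13.

Boundary ∂_1: C_1 → C_0 sends each edge [p,q] (with p < q) to q − p.
This gives a 10×21 integer matrix of rank 8; reducing to Smith normal form yields diagonal entries (1,1,1,1,1,1,1,1).

Boundary ∂_2: C_2 → C_1 sends each 2-simplex [p,q,r] to [q,r] − [p,r] + [p,q]. For instance
  ∂AEF = EF − AF + AE,
  ∂AFM = FM − AM + AF.
This gives a 21×13 integer matrix of rank 13; reducing to Smith normal form yields diagonal entries (1,1,1,1,1,1,1,1,1,1,1,1,2).

Reading off H_k = ker ∂_k / im ∂_{k+1}:

  H_0: rank C_0 − rank ∂_1 = 10 − 8 = 2, and the invariant factors of ∂_1 are all 1, so H_0 = Z^2.
  H_1: rank ker ∂_1 − rank ∂_2 = (21 − 8) − 13 = 0, and ∂_2 has invariant factor 2 > 1, so H_1 = Z/2.
  H_2: rank ker ∂_2 − rank ∂_3 = (13 − 13) − 0 = 0, and there is no ∂_3, so H_2 = 0.

As a check, the Euler characteristic is 10 − 21 + 13 = 2, which agrees with 2 − 0 + 0 = 2.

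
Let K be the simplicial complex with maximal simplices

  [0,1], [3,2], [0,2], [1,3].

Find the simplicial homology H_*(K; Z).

Take the total order 0 < 1 < 2 < 3 on the vertex set. Then K (dimension 1) consists of the simplices:

  0-simplices (4): [0], [1], [2], [3]
  1-simplices (4): [0,1], [0,2], [1,3], [2,3]

giving chain groups C_0 ≅ Z^4, C_1 ≅ Z^4.

Boundary ∂_1: C_1 → C_0 is given by ∂[p,q] = [q] − [p]. For instance
  ∂[2,3] = [3] − [2].
The resulting 4×4 matrix has rank 3, and its Smith normal form has invariant factors (1,1,1).

Now H_k = ker ∂_k / im ∂_{k+1}, so:

  H_0: rank C_0 − rank ∂_1 = 4 − 3 = 1, and the invariant factors of ∂_1 are all 1, so H_0 ≅ Z.
  H_1: rank ker ∂_1 − rank ∂_2 = (4 − 3) − 0 = 1, and there is no ∂_2, so H_1 ≅ Z.

H_0 = Z,  H_1 = Z.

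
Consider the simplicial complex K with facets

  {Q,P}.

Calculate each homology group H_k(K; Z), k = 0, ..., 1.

We work with the vertex ordering P < Q. The simplices of K, each written with vertices in increasing order, are:

  0-simplices (2): P, Q
  1-simplices (1): PQ

so the chain groups are C_0 ≅ Z^2, C_1 ≅ Z^1.

∂_1: C_1 → C_0 maps an edge to its endpoints' difference, ∂[p,q] = q − p.
As a 2×1 matrix over Z this has rank 1, with invariant factors (1).

From H_k ≅ ker(∂_k) / im(∂_{k+1}) we obtain:

  H_0: rank C_0 − rank ∂_1 = 2 − 1 = 1, and the invariant factors of ∂_1 are all 1, so H_0 ≅ Z.
  H_1: rank ker ∂_1 − rank ∂_2 = (1 − 1) − 0 = 0, and there is no ∂_2, so H_1 ≅ 0.

As a check, the Euler characteristic is 2 − 1 = 1, which agrees with 1 − 0 = 1.
(K is a triangulation of the 1-simplex.)

H_0 ≅ Z,  H_1 = 0.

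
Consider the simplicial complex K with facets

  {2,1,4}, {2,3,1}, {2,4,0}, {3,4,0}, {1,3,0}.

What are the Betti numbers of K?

b_0 = 1, b_1 = 1, b_2 = 0.

Take the total order 0 < 1 < 2 < 3 < 4 on the vertex set. Then K (dimension 2) consists of the simplices:

  0-simplices (5): [0], [1], [2], [3], [4]
  1-simplices (10): [0,1], [0,2], [0,3], [0,4], [1,2], [1,3], [1,4], [2,3], [2,4], [3,4]
  2-simplices (5): [0,1,3], [0,2,4], [0,3,4], [1,2,3], [1,2,4]

Hence C_0 ≅ Z^5, C_1 ≅ Z^10, C_2 ≅ Z^5.

The boundary map ∂_1: C_1 → C_0 maps an edge to its endpoints' difference, ∂[p,q] = q − p. For instance
  ∂[1,4] = [4] − [1].
The resulting 5×10 matrix has rank 4, and its Smith normal form has invariant factors (1,1,1,1).

The boundary map ∂_2: C_2 → C_1 sends each 2-simplex [p,q,r] to [q,r] − [p,r] + [p,q]. For instance
  ∂[1,2,3] = [2,3] − [1,3] + [1,2],
  ∂[1,2,4] = [2,4] − [1,4] + [1,2].
This gives a 10×5 integer matrix of rank 5; reducing to Smith normal form yields diagonal entries (1,1,1,1,1).

Now H_k = ker ∂_k / im ∂_{k+1}, so:

  H_0: rank C_0 − rank ∂_1 = 5 − 4 = 1, and the invariant factors of ∂_1 are all 1, so H_0 ≅ Z.
  H_1: rank ker ∂_1 − rank ∂_2 = (10 − 4) − 5 = 1, and the invariant factors of ∂_2 are all 1, so H_1 ≅ Z.
  H_2: rank ker ∂_2 − rank ∂_3 = (5 − 5) − 0 = 0, and there is no ∂_3, so H_2 ≅ 0.

Hence the Betti numbers are b_0 = 1, b_1 = 1, b_2 = 0.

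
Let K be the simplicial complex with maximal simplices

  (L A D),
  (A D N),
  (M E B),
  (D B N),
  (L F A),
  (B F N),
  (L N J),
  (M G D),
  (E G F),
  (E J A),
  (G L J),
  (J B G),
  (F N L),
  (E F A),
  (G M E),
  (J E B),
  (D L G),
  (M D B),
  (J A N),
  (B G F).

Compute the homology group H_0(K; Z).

H_0 ≅ Z.

Order the vertices as A < B < D < E < F < G < J < L < M < N. Listing each simplex with vertices in this order, K has dimension 2 with simplices:

  0-simplices (10): A, B, D, E, F, G, J, L, M, N
  1-simplices (30): AD, AE, AF, AJ, AL, AN, BD, BE, BF, BG, BJ, BM, BN, DG, DL, DM, DN, EF, EG, EJ, EM, FG, FL, FN, GJ, GL, GM, JL, JN, LN
  2-simplices (20): ADL, ADN, AEF, AEJ, AFL, AJN, BDM, BDN, BEJ, BEM, BFG, BFN, BGJ, DGL, DGM, EFG, EGM, FLN, GJL, JLN

Hence C_0 ≅ Z^10, C_1 ≅ Z^30, C_2 ≅ Z^20.

Boundary ∂_1: C_1 → C_0 is given by ∂[p,q] = [q] − [p]. For instance
  ∂FL = L − F.
As a 10×30 matrix over Z this has rank 9, with invariant factors (1,1,1,1,1,1,1,1,1).

Boundary ∂_2: C_2 → C_1 acts by ∂[p,q,r] = [q,r] − [p,r] + [p,q]. For instance
  ∂AJN = JN − AN + AJ,
  ∂BDN = DN − BN + BD.
The resulting 30×20 matrix has rank 20, and its Smith normal form has invariant factors (1,1,1,1,1,1,1,1,1,1,1,1,1,1,1,1,1,1,1,2).

Computing H_k = (kernel of ∂_k) / (image of ∂_{k+1}):

  H_0: rank C_0 − rank ∂_1 = 10 − 9 = 1, and the invariant factors of ∂_1 are all 1, so H_0 = Z.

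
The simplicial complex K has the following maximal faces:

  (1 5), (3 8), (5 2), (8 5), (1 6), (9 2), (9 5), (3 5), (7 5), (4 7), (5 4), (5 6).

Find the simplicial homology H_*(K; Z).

H_0 = Z,  H_1 = Z^4.

We work with the vertex ordering 1 < 2 < 3 < 4 < 5 < 6 < 7 < 8 < 9. The simplices of K, each written with vertices in increasing order, are:

  0-simplices (9): [1], [2], [3], [4], [5], [6], [7], [8], [9]
  1-simplices (12): [1,5], [1,6], [2,5], [2,9], [3,5], [3,8], [4,5], [4,7], [5,6], [5,7], [5,8], [5,9]

Hence C_0 ≅ Z^9, C_1 ≅ Z^12.

∂_1: C_1 → C_0 maps an edge to its endpoints' difference, ∂[p,q] = q − p. For instance
  ∂[3,5] = [5] − [3].
The resulting 9×12 matrix has rank 8, and its Smith normal form has invariant factors (1,1,1,1,1,1,1,1).

Computing H_k = (kernel of ∂_k) / (image of ∂_{k+1}):

  H_0: rank C_0 − rank ∂_1 = 9 − 8 = 1, and the invariant factors of ∂_1 are all 1, so H_0 ≅ Z.
  H_1: rank ker ∂_1 − rank ∂_2 = (12 − 8) − 0 = 4, and there is no ∂_2, so H_1 ≅ Z^4.

(K is a triangulation of a wedge of 4 circles.)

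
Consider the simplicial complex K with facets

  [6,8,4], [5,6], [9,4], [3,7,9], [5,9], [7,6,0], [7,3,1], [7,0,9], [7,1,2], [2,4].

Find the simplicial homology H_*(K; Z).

H_0 ≅ Z,  H_1 ≅ Z^3,  H_2 = 0.

Take the total order 0 < 1 < 2 < 3 < 4 < 5 < 6 < 7 < 8 < 9 on the vertex set. Then K (dimension 2) consists of the simplices:

  0-simplices (10): [0], [1], [2], [3], [4], [5], [6], [7], [8], [9]
  1-simplices (18): [0,6], [0,7], [0,9], [1,2], [1,3], [1,7], [2,4], [2,7], [3,7], [3,9], [4,6], [4,8], [4,9], [5,6], [5,9], [6,7], [6,8], [7,9]
  2-simplices (6): [0,6,7], [0,7,9], [1,2,7], [1,3,7], [3,7,9], [4,6,8]

Hence C_0 ≅ Z^10, C_1 ≅ Z^18, C_2 ≅ Z^6.

The boundary map ∂_1: C_1 → C_0 is given by ∂[p,q] = [q] − [p]. For instance
  ∂[3,9] = [9] − [3].
As a 10×18 matrix over Z this has rank 9, with invariant factors (1,1,1,1,1,1,1,1,1).

The boundary map ∂_2: C_2 → C_1 acts by ∂[p,q,r] = [q,r] − [p,r] + [p,q]. For instance
  ∂[0,7,9] = [7,9] − [0,9] + [0,7],
  ∂[3,7,9] = [7,9] − [3,9] + [3,7].
As a 18×6 matrix over Z this has rank 6, with invariant factors (1,1,1,1,1,1).

Computing H_k = (kernel of ∂_k) / (image of ∂_{k+1}):

  H_0: rank C_0 − rank ∂_1 = 10 − 9 = 1, and the invariant factors of ∂_1 are all 1, so H_0 = Z.
  H_1: rank ker ∂_1 − rank ∂_2 = (18 − 9) − 6 = 3, and the invariant factors of ∂_2 are all 1, so H_1 = Z^3.
  H_2: rank ker ∂_2 − rank ∂_3 = (6 − 6) − 0 = 0, and there is no ∂_3, so H_2 = 0.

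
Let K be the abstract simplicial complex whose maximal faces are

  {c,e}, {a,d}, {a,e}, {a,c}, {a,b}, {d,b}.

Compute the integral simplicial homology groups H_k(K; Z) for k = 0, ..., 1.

Take the total order a < b < c < d < e on the vertex set. Then K (dimension 1) consists of the simplices:

  0-simplices (5): a, b, c, d, e
  1-simplices (6): ab, ac, ad, ae, bd, ce

so the chain groups are C_0 ≅ Z^5, C_1 ≅ Z^6.

The boundary map ∂_1: C_1 → C_0 is given by ∂[p,q] = [q] − [p]. For instance
  ∂ac = c − a.
The resulting 5×6 matrix has rank 4, and its Smith normal form has invariant factors (1,1,1,1).

Computing H_k = (kernel of ∂_k) / (image of ∂_{k+1}):

  H_0: rank C_0 − rank ∂_1 = 5 − 4 = 1, and the invariant factors of ∂_1 are all 1, so H_0 ≅ Z.
  H_1: rank ker ∂_1 − rank ∂_2 = (6 − 4) − 0 = 2, and there is no ∂_2, so H_1 ≅ Z^2.

As a check, the Euler characteristic is 5 − 6 = -1, which agrees with 1 − 2 = -1.

H_0 = Z,  H_1 = Z^2.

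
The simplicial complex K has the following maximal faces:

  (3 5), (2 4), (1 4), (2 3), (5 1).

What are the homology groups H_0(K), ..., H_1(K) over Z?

Order the vertices as 1 < 2 < 3 < 4 < 5. Listing each simplex with vertices in this order, K has dimension 1 with simplices:

  0-simplices (5): [1], [2], [3], [4], [5]
  1-simplices (5): [1,4], [1,5], [2,3], [2,4], [3,5]

giving chain groups C_0 ≅ Z^5, C_1 ≅ Z^5.

The boundary map ∂_1: C_1 → C_0 is given by ∂[p,q] = [q] − [p].
This gives a 5×5 integer matrix of rank 4; reducing to Smith normal form yields diagonal entries (1,1,1,1).

Computing H_k = (kernel of ∂_k) / (image of ∂_{k+1}):

  H_0: rank C_0 − rank ∂_1 = 5 − 4 = 1, and the invariant factors of ∂_1 are all 1, so H_0 = Z.
  H_1: rank ker ∂_1 − rank ∂_2 = (5 − 4) − 0 = 1, and there is no ∂_2, so H_1 = Z.

(K is a triangulation of the circle S^1.)

H_0 ≅ Z,  H_1 ≅ Z.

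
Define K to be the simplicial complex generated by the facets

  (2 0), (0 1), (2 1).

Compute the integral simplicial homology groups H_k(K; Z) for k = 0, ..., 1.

Fix the vertex order 0 < 1 < 2 and write every simplex with vertices in increasing order. Then dim K = 1 and the simplices of K are:

  0-simplices (3): [0], [1], [2]
  1-simplices (3): [0,1], [0,2], [1,2]

giving chain groups C_0 ≅ Z^3, C_1 ≅ Z^3.

∂_1: C_1 → C_0 is given by ∂[p,q] = [q] − [p]. For instance
  ∂[0,2] = [2] − [0].
As a 3×3 matrix over Z this has rank 2, with invariant factors (1,1).

From H_k ≅ ker(∂_k) / im(∂_{k+1}) we obtain:

  H_0: rank C_0 − rank ∂_1 = 3 − 2 = 1, and the invariant factors of ∂_1 are all 1, so H_0 = Z.
  H_1: rank ker ∂_1 − rank ∂_2 = (3 − 2) − 0 = 1, and there is no ∂_2, so H_1 = Z.

As a check, the Euler characteristic is 3 − 3 = 0, which agrees with 1 − 1 = 0.

H_0 ≅ Z,  H_1 ≅ Z.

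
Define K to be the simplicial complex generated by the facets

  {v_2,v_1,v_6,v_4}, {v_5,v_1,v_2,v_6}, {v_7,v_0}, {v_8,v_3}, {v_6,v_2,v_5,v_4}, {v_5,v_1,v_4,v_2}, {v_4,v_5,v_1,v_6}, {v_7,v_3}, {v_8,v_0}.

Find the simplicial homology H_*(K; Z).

We work with the vertex ordering v_0 < v_1 < v_2 < v_3 < v_4 < v_5 < v_6 < v_7 < v_8. The simplices of K, each written with vertices in increasing order, are:

  0-simplices (9): [v_0], [v_1], [v_2], [v_3], [v_4], [v_5], [v_6], [v_7], [v_8]
  1-simplices (14): [v_0,v_7], [v_0,v_8], [v_1,v_2], [v_1,v_4], [v_1,v_5], [v_1,v_6], [v_2,v_4], [v_2,v_5], [v_2,v_6], [v_3,v_7], [v_3,v_8], [v_4,v_5], [v_4,v_6], [v_5,v_6]
  2-simplices (10): [v_1,v_2,v_4], [v_1,v_2,v_5], [v_1,v_2,v_6], [v_1,v_4,v_5], [v_1,v_4,v_6], [v_1,v_5,v_6], [v_2,v_4,v_5], [v_2,v_4,v_6], [v_2,v_5,v_6], [v_4,v_5,v_6]
  3-simplices (5): [v_1,v_2,v_4,v_5], [v_1,v_2,v_4,v_6], [v_1,v_2,v_5,v_6], [v_1,v_4,v_5,v_6], [v_2,v_4,v_5,v_6]

Hence C_0 ≅ Z^9, C_1 ≅ Z^14, C_2 ≅ Z^10, C_3 ≅ Z^5.

Boundary ∂_1: C_1 → C_0 sends each edge [p,q] (with p < q) to q − p.
As a 9×14 matrix over Z this has rank 7, with invariant factors (1,1,1,1,1,1,1).

The boundary map ∂_2: C_2 → C_1 acts by ∂[p,q,r] = [q,r] − [p,r] + [p,q]. For instance
  ∂[v_1,v_4,v_6] = [v_4,v_6] − [v_1,v_6] + [v_1,v_4],
  ∂[v_2,v_5,v_6] = [v_5,v_6] − [v_2,v_6] + [v_2,v_5].
The 14×10 boundary matrix has rank 6 and Smith normal form diag(1,1,1,1,1,1).

Boundary ∂_3: C_3 → C_2 sends each 3-simplex σ to the alternating sum Σ_i (−1)^i (σ with its i-th vertex removed). For instance
  ∂[v_1,v_2,v_4,v_6] = [v_2,v_4,v_6] − [v_1,v_4,v_6] + [v_1,v_2,v_6] − [v_1,v_2,v_4],
  ∂[v_1,v_2,v_5,v_6] = [v_2,v_5,v_6] − [v_1,v_5,v_6] + [v_1,v_2,v_6] − [v_1,v_2,v_5].
As a 10×5 matrix over Z this has rank 4, with invariant factors (1,1,1,1).

Reading off H_k = ker ∂_k / im ∂_{k+1}:

  H_0: rank C_0 − rank ∂_1 = 9 − 7 = 2, and the invariant factors of ∂_1 are all 1, so H_0 ≅ Z^2.
  H_1: rank ker ∂_1 − rank ∂_2 = (14 − 7) − 6 = 1, and the invariant factors of ∂_2 are all 1, so H_1 ≅ Z.
  H_2: rank ker ∂_2 − rank ∂_3 = (10 − 6) − 4 = 0, and the invariant factors of ∂_3 are all 1, so H_2 ≅ 0.
  H_3: rank ker ∂_3 − rank ∂_4 = (5 − 4) − 0 = 1, and there is no ∂_4, so H_3 ≅ Z.

H_0 = Z^2,  H_1 = Z,  H_2 = 0,  H_3 = Z.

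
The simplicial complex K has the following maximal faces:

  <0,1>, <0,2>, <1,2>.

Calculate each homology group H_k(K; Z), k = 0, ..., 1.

H_0 ≅ Z,  H_1 ≅ Z.

Fix the vertex order 0 < 1 < 2 and write every simplex with vertices in increasing order. Then dim K = 1 and the simplices of K are:

  0-simplices (3): [0], [1], [2]
  1-simplices (3): [0,1], [0,2], [1,2]

giving chain groups C_0 ≅ Z^3, C_1 ≅ Z^3.

∂_1: C_1 → C_0 sends each edge [p,q] (with p < q) to q − p. For instance
  ∂[0,1] = [1] − [0].
The resulting 3×3 matrix has rank 2, and its Smith normal form has invariant factors (1,1).

Now H_k = ker ∂_k / im ∂_{k+1}, so:

  H_0: rank C_0 − rank ∂_1 = 3 − 2 = 1, and the invariant factors of ∂_1 are all 1, so H_0 = Z.
  H_1: rank ker ∂_1 − rank ∂_2 = (3 − 2) − 0 = 1, and there is no ∂_2, so H_1 = Z.

As a check, the Euler characteristic is 3 − 3 = 0, which agrees with 1 − 1 = 0.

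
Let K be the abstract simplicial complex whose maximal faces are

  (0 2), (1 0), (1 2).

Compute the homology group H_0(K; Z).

H_0 = Z.

We work with the vertex ordering 0 < 1 < 2. The simplices of K, each written with vertices in increasing order, are:

  0-simplices (3): [0], [1], [2]
  1-simplices (3): [0,1], [0,2], [1,2]

Hence C_0 ≅ Z^3, C_1 ≅ Z^3.

∂_1: C_1 → C_0 sends each edge [p,q] (with p < q) to q − p. For instance
  ∂[1,2] = [2] − [1].
This gives a 3×3 integer matrix of rank 2; reducing to Smith normal form yields diagonal entries (1,1).

Now H_k = ker ∂_k / im ∂_{k+1}, so:

  H_0: rank C_0 − rank ∂_1 = 3 − 2 = 1, and the invariant factors of ∂_1 are all 1, so H_0 = Z.

(K is a triangulation of the circle S^1.)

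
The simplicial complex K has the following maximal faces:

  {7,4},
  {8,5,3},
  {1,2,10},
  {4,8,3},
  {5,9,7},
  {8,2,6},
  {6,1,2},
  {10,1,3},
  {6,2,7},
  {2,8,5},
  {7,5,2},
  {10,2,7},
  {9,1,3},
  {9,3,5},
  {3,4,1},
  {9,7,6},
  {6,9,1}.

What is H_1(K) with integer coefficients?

H_1 ≅ Z.

We work with the vertex ordering 1 < 2 < 3 < 4 < 5 < 6 < 7 < 8 < 9 < 10. The simplices of K, each written with vertices in increasing order, are:

  0-simplices (10): [1], [2], [3], [4], [5], [6], [7], [8], [9], [10]
  1-simplices (26): (26 of them)
  2-simplices (16): [1,2,6], [1,2,10], [1,3,4], [1,3,9], [1,3,10], [1,6,9], [2,5,7], [2,5,8], [2,6,7], [2,6,8], [2,7,10], [3,4,8], [3,5,8], [3,5,9], [5,7,9], [6,7,9]

Hence C_0 ≅ Z^10, C_1 ≅ Z^26, C_2 ≅ Z^16.

The boundary map ∂_1: C_1 → C_0 is given by ∂[p,q] = [q] − [p].
The 10×26 boundary matrix has rank 9 and Smith normal form diag(1,1,1,1,1,1,1,1,1).

The boundary map ∂_2: C_2 → C_1 maps a triangle to the signed sum of its edges. For instance
  ∂[1,3,9] = [3,9] − [1,9] + [1,3],
  ∂[2,6,8] = [6,8] − [2,8] + [2,6].
The 26×16 boundary matrix has rank 16 and Smith normal form diag(1,1,1,1,1,1,1,1,1,1,1,1,1,1,1,1).

Computing H_k = (kernel of ∂_k) / (image of ∂_{k+1}):

  H_1: rank ker ∂_1 − rank ∂_2 = (26 − 9) − 16 = 1, and the invariant factors of ∂_2 are all 1, so H_1 = Z.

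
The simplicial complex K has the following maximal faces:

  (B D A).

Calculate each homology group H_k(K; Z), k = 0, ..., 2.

H_0 ≅ Z,  H_1 = 0,  H_2 = 0.

Take the total order A < B < D on the vertex set. Then K (dimension 2) consists of the simplices:

  0-simplices (3): A, B, D
  1-simplices (3): AB, AD, BD
  2-simplices (1): ABD

so the chain groups are C_0 ≅ Z^3, C_1 ≅ Z^3, C_2 ≅ Z^1.

∂_1: C_1 → C_0 maps an edge to its endpoints' difference, ∂[p,q] = q − p. For instance
  ∂AB = B − A.
The resulting 3×3 matrix has rank 2, and its Smith normal form has invariant factors (1,1).

The boundary map ∂_2: C_2 → C_1 sends each 2-simplex [p,q,r] to [q,r] − [p,r] + [p,q]. For instance
  ∂ABD = BD − AD + AB.
The resulting 3×1 matrix has rank 1, and its Smith normal form has invariant factors (1).

Now H_k = ker ∂_k / im ∂_{k+1}, so:

  H_0: rank C_0 − rank ∂_1 = 3 − 2 = 1, and the invariant factors of ∂_1 are all 1, so H_0 ≅ Z.
  H_1: rank ker ∂_1 − rank ∂_2 = (3 − 2) − 1 = 0, and the invariant factors of ∂_2 are all 1, so H_1 ≅ 0.
  H_2: rank ker ∂_2 − rank ∂_3 = (1 − 1) − 0 = 0, and there is no ∂_3, so H_2 ≅ 0.

(K is a triangulation of the 2-simplex.)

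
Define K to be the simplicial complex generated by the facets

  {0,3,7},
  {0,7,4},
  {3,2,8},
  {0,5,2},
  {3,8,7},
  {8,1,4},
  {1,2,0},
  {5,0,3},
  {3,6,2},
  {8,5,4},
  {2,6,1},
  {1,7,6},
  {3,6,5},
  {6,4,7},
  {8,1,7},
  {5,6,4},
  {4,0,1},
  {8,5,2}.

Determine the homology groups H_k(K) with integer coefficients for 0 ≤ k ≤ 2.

H_0 ≅ Z,  H_1 ≅ Z ⊕ Z/2Z,  H_2 = 0.

Fix the vertex order 0 < 1 < 2 < 3 < 4 < 5 < 6 < 7 < 8 and write every simplex with vertices in increasing order. Then dim K = 2 and the simplices of K are:

  0-simplices (9): [0], [1], [2], [3], [4], [5], [6], [7], [8]
  1-simplices (27): (27 of them)
  2-simplices (18): [0,1,2], [0,1,4], [0,2,5], [0,3,5], [0,3,7], [0,4,7], [1,2,6], [1,4,8], [1,6,7], [1,7,8], [2,3,6], [2,3,8], [2,5,8], [3,5,6], [3,7,8], [4,5,6], [4,5,8], [4,6,7]

Hence C_0 ≅ Z^9, C_1 ≅ Z^27, C_2 ≅ Z^18.

∂_1: C_1 → C_0 sends each edge [p,q] (with p < q) to q − p.
The resulting 9×27 matrix has rank 8, and its Smith normal form has invariant factors (1,1,1,1,1,1,1,1).

∂_2: C_2 → C_1 sends each 2-simplex [p,q,r] to [q,r] − [p,r] + [p,q]. For instance
  ∂[3,7,8] = [7,8] − [3,8] + [3,7],
  ∂[0,3,7] = [3,7] − [0,7] + [0,3].
This gives a 27×18 integer matrix of rank 18; reducing to Smith normal form yields diagonal entries (1,1,1,1,1,1,1,1,1,1,1,1,1,1,1,1,1,2).

Computing H_k = (kernel of ∂_k) / (image of ∂_{k+1}):

  H_0: rank C_0 − rank ∂_1 = 9 − 8 = 1, and the invariant factors of ∂_1 are all 1, so H_0 = Z.
  H_1: rank ker ∂_1 − rank ∂_2 = (27 − 8) − 18 = 1, and ∂_2 has invariant factor 2 > 1, so H_1 = Z ⊕ Z/2Z.
  H_2: rank ker ∂_2 − rank ∂_3 = (18 − 18) − 0 = 0, and there is no ∂_3, so H_2 = 0.

As a check, the Euler characteristic is 9 − 27 + 18 = 0, which agrees with 1 − 1 + 0 = 0.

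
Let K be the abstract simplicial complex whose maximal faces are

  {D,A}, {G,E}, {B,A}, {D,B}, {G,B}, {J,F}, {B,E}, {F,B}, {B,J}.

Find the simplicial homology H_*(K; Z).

H_0 = Z,  H_1 = Z^3.

K has 7 vertices, 9 edges.
rank ∂_0 = 0, rank ∂_1 = 6 ⇒ b_0 = 7 − 0 − 6 = 1; all invariant factors of ∂_1 are 1 so no torsion. So H_0 = Z.
rank ∂_1 = 6, rank ∂_2 = 0 ⇒ b_1 = 9 − 6 − 0 = 3. So H_1 = Z^3.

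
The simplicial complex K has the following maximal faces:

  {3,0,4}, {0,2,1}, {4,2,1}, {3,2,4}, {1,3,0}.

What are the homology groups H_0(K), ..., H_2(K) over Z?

K has 5 vertices, 10 edges, 5 triangles.
rank ∂_0 = 0, rank ∂_1 = 4 ⇒ b_0 = 5 − 0 − 4 = 1; all invariant factors of ∂_1 are 1 so no torsion. So H_0 ≅ Z.
rank ∂_1 = 4, rank ∂_2 = 5 ⇒ b_1 = 10 − 4 − 5 = 1; all invariant factors of ∂_2 are 1 so no torsion. So H_1 ≅ Z.
rank ∂_2 = 5, rank ∂_3 = 0 ⇒ b_2 = 5 − 5 − 0 = 0. So H_2 ≅ 0.

H_0 ≅ Z,  H_1 ≅ Z,  H_2 = 0.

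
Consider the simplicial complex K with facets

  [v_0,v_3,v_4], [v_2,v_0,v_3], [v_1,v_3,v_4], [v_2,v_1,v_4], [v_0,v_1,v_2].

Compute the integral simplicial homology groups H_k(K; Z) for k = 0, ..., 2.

Fix the vertex order v_0 < v_1 < v_2 < v_3 < v_4 and write every simplex with vertices in increasing order. Then dim K = 2 and the simplices of K are:

  0-simplices (5): [v_0], [v_1], [v_2], [v_3], [v_4]
  1-simplices (10): [v_0,v_1], [v_0,v_2], [v_0,v_3], [v_0,v_4], [v_1,v_2], [v_1,v_3], [v_1,v_4], [v_2,v_3], [v_2,v_4], [v_3,v_4]
  2-simplices (5): [v_0,v_1,v_2], [v_0,v_2,v_3], [v_0,v_3,v_4], [v_1,v_2,v_4], [v_1,v_3,v_4]

Hence C_0 ≅ Z^5, C_1 ≅ Z^10, C_2 ≅ Z^5.

Boundary ∂_1: C_1 → C_0 is given by ∂[p,q] = [q] − [p]. For instance
  ∂[v_3,v_4] = [v_4] − [v_3].
This gives a 5×10 integer matrix of rank 4; reducing to Smith normal form yields diagonal entries (1,1,1,1).

∂_2: C_2 → C_1 sends each 2-simplex [p,q,r] to [q,r] − [p,r] + [p,q]. For instance
  ∂[v_1,v_3,v_4] = [v_3,v_4] − [v_1,v_4] + [v_1,v_3],
  ∂[v_0,v_2,v_3] = [v_2,v_3] − [v_0,v_3] + [v_0,v_2].
This gives a 10×5 integer matrix of rank 5; reducing to Smith normal form yields diagonal entries (1,1,1,1,1).

Now H_k = ker ∂_k / im ∂_{k+1}, so:

  H_0: rank C_0 − rank ∂_1 = 5 − 4 = 1, and the invariant factors of ∂_1 are all 1, so H_0 ≅ Z.
  H_1: rank ker ∂_1 − rank ∂_2 = (10 − 4) − 5 = 1, and the invariant factors of ∂_2 are all 1, so H_1 ≅ Z.
  H_2: rank ker ∂_2 − rank ∂_3 = (5 − 5) − 0 = 0, and there is no ∂_3, so H_2 ≅ 0.

H_0 = Z,  H_1 = Z,  H_2 = 0.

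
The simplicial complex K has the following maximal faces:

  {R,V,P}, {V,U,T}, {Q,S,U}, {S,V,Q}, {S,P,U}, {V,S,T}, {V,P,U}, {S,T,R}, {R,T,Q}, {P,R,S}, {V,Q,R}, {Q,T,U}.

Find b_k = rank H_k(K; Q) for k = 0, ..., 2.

We work with the vertex ordering P < Q < R < S < T < U < V. The simplices of K, each written with vertices in increasing order, are:

  0-simplices (7): P, Q, R, S, T, U, V
  1-simplices (18): PR, PS, PU, PV, QR, QS, QT, QU, QV, RS, RT, RV, ST, SU, SV, TU, TV, UV
  2-simplices (12): PRS, PRV, PSU, PUV, QRT, QRV, QSU, QSV, QTU, RST, STV, TUV

Hence C_0 ≅ Z^7, C_1 ≅ Z^18, C_2 ≅ Z^12.

∂_1: C_1 → C_0 maps an edge to its endpoints' difference, ∂[p,q] = q − p. For instance
  ∂PU = U − P.
This gives a 7×18 integer matrix of rank 6; reducing to Smith normal form yields diagonal entries (1,1,1,1,1,1).

The boundary map ∂_2: C_2 → C_1 sends each 2-simplex [p,q,r] to [q,r] − [p,r] + [p,q]. For instance
  ∂QRV = RV − QV + QR,
  ∂QRT = RT − QT + QR.
As a 18×12 matrix over Z this has rank 12, with invariant factors (1,1,1,1,1,1,1,1,1,1,1,2).

Reading off H_k = ker ∂_k / im ∂_{k+1}:

  H_0: rank C_0 − rank ∂_1 = 7 − 6 = 1, and the invariant factors of ∂_1 are all 1, so H_0 ≅ Z.
  H_1: rank ker ∂_1 − rank ∂_2 = (18 − 6) − 12 = 0, and ∂_2 has invariant factor 2 > 1, so H_1 ≅ Z/2Z.
  H_2: rank ker ∂_2 − rank ∂_3 = (12 − 12) − 0 = 0, and there is no ∂_3, so H_2 ≅ 0.

As a check, the Euler characteristic is 7 − 18 + 12 = 1, which agrees with 1 − 0 + 0 = 1.
(K is a triangulation of the real projective plane RP^2.)

Hence the Betti numbers are b_0 = 1, b_1 = 0, b_2 = 0.

b_0 = 1, b_1 = 0, b_2 = 0.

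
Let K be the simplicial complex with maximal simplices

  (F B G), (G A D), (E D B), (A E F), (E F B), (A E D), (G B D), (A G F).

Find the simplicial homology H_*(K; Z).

H_0 ≅ Z,  H_1 = 0,  H_2 ≅ Z.

Fix the vertex order A < B < D < E < F < G and write every simplex with vertices in increasing order. Then dim K = 2 and the simplices of K are:

  0-simplices (6): A, B, D, E, F, G
  1-simplices (12): AD, AE, AF, AG, BD, BE, BF, BG, DE, DG, EF, FG
  2-simplices (8): ADE, ADG, AEF, AFG, BDE, BDG, BEF, BFG

giving chain groups C_0 ≅ Z^6, C_1 ≅ Z^12, C_2 ≅ Z^8.

The boundary map ∂_1: C_1 → C_0 is given by ∂[p,q] = [q] − [p].
The 6×12 boundary matrix has rank 5 and Smith normal form diag(1,1,1,1,1).

The boundary map ∂_2: C_2 → C_1 maps a triangle to the signed sum of its edges. For instance
  ∂AEF = EF − AF + AE,
  ∂BDE = DE − BE + BD.
As a 12×8 matrix over Z this has rank 7, with invariant factors (1,1,1,1,1,1,1).

Reading off H_k = ker ∂_k / im ∂_{k+1}:

  H_0: rank C_0 − rank ∂_1 = 6 − 5 = 1, and the invariant factors of ∂_1 are all 1, so H_0 = Z.
  H_1: rank ker ∂_1 − rank ∂_2 = (12 − 5) − 7 = 0, and the invariant factors of ∂_2 are all 1, so H_1 = 0.
  H_2: rank ker ∂_2 − rank ∂_3 = (8 − 7) − 0 = 1, and there is no ∂_3, so H_2 = Z.

(K is a triangulation of the 2-sphere S^2.)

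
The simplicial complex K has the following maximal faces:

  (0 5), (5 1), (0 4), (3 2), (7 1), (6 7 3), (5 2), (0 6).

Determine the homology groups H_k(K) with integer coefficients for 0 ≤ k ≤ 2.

H_0 = Z,  H_1 = Z^2,  H_2 = 0.

Fix the vertex order 0 < 1 < 2 < 3 < 4 < 5 < 6 < 7 and write every simplex with vertices in increasing order. Then dim K = 2 and the simplices of K are:

  0-simplices (8): [0], [1], [2], [3], [4], [5], [6], [7]
  1-simplices (10): [0,4], [0,5], [0,6], [1,5], [1,7], [2,3], [2,5], [3,6], [3,7], [6,7]
  2-simplices (1): [3,6,7]

so the chain groups are C_0 ≅ Z^8, C_1 ≅ Z^10, C_2 ≅ Z^1.

Boundary ∂_1: C_1 → C_0 is given by ∂[p,q] = [q] − [p].
The resulting 8×10 matrix has rank 7, and its Smith normal form has invariant factors (1,1,1,1,1,1,1).

Boundary ∂_2: C_2 → C_1 maps a triangle to the signed sum of its edges. For instance
  ∂[3,6,7] = [6,7] − [3,7] + [3,6].
The 10×1 boundary matrix has rank 1 and Smith normal form diag(1).

Computing H_k = (kernel of ∂_k) / (image of ∂_{k+1}):

  H_0: rank C_0 − rank ∂_1 = 8 − 7 = 1, and the invariant factors of ∂_1 are all 1, so H_0 = Z.
  H_1: rank ker ∂_1 − rank ∂_2 = (10 − 7) − 1 = 2, and the invariant factors of ∂_2 are all 1, so H_1 = Z^2.
  H_2: rank ker ∂_2 − rank ∂_3 = (1 − 1) − 0 = 0, and there is no ∂_3, so H_2 = 0.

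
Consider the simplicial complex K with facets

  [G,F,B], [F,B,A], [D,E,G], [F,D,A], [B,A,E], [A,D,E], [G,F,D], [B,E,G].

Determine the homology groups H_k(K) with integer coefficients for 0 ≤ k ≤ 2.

H_0 = Z,  H_1 = 0,  H_2 = Z.

K has 6 vertices, 12 edges, 8 triangles.
rank ∂_0 = 0, rank ∂_1 = 5 ⇒ b_0 = 6 − 0 − 5 = 1; all invariant factors of ∂_1 are 1 so no torsion. So H_0 = Z.
rank ∂_1 = 5, rank ∂_2 = 7 ⇒ b_1 = 12 − 5 − 7 = 0; all invariant factors of ∂_2 are 1 so no torsion. So H_1 = 0.
rank ∂_2 = 7, rank ∂_3 = 0 ⇒ b_2 = 8 − 7 − 0 = 1. So H_2 = Z.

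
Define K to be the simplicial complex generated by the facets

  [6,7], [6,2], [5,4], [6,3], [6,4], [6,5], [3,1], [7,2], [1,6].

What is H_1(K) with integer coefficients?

Fix the vertex order 1 < 2 < 3 < 4 < 5 < 6 < 7 and write every simplex with vertices in increasing order. Then dim K = 1 and the simplices of K are:

  0-simplices (7): [1], [2], [3], [4], [5], [6], [7]
  1-simplices (9): [1,3], [1,6], [2,6], [2,7], [3,6], [4,5], [4,6], [5,6], [6,7]

giving chain groups C_0 ≅ Z^7, C_1 ≅ Z^9.

∂_1: C_1 → C_0 is given by ∂[p,q] = [q] − [p].
The 7×9 boundary matrix has rank 6 and Smith normal form diag(1,1,1,1,1,1).

Reading off H_k = ker ∂_k / im ∂_{k+1}:

  H_1: rank ker ∂_1 − rank ∂_2 = (9 − 6) − 0 = 3, and there is no ∂_2, so H_1 ≅ Z^3.

(K is a triangulation of a wedge of 3 circles.)

H_1 = Z^3.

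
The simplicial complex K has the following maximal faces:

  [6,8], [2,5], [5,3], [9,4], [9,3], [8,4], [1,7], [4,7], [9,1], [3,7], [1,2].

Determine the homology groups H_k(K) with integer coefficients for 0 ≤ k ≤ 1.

H_0 ≅ Z,  H_1 ≅ Z^3.

Fix the vertex order 1 < 2 < 3 < 4 < 5 < 6 < 7 < 8 < 9 and write every simplex with vertices in increasing order. Then dim K = 1 and the simplices of K are:

  0-simplices (9): [1], [2], [3], [4], [5], [6], [7], [8], [9]
  1-simplices (11): [1,2], [1,7], [1,9], [2,5], [3,5], [3,7], [3,9], [4,7], [4,8], [4,9], [6,8]

giving chain groups C_0 ≅ Z^9, C_1 ≅ Z^11.

The boundary map ∂_1: C_1 → C_0 sends each edge [p,q] (with p < q) to q − p. For instance
  ∂[1,9] = [9] − [1].
The resulting 9×11 matrix has rank 8, and its Smith normal form has invariant factors (1,1,1,1,1,1,1,1).

Computing H_k = (kernel of ∂_k) / (image of ∂_{k+1}):

  H_0: rank C_0 − rank ∂_1 = 9 − 8 = 1, and the invariant factors of ∂_1 are all 1, so H_0 = Z.
  H_1: rank ker ∂_1 − rank ∂_2 = (11 − 8) − 0 = 3, and there is no ∂_2, so H_1 = Z^3.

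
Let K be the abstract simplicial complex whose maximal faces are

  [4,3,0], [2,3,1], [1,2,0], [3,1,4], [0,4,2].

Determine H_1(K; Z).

K has 5 vertices, 10 edges, 5 triangles.
rank ∂_1 = 4, rank ∂_2 = 5 ⇒ b_1 = 10 − 4 − 5 = 1; all invariant factors of ∂_2 are 1 so no torsion. So H_1 ≅ Z.

H_1 = Z.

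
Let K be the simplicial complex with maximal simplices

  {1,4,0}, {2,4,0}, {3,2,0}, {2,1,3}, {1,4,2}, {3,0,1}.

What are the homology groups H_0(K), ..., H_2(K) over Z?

H_0 = Z,  H_1 = 0,  H_2 = Z.

K has 5 vertices, 9 edges, 6 triangles.
rank ∂_0 = 0, rank ∂_1 = 4 ⇒ b_0 = 5 − 0 − 4 = 1; all invariant factors of ∂_1 are 1 so no torsion. So H_0 ≅ Z.
rank ∂_1 = 4, rank ∂_2 = 5 ⇒ b_1 = 9 − 4 − 5 = 0; all invariant factors of ∂_2 are 1 so no torsion. So H_1 ≅ 0.
rank ∂_2 = 5, rank ∂_3 = 0 ⇒ b_2 = 6 − 5 − 0 = 1. So H_2 ≅ Z.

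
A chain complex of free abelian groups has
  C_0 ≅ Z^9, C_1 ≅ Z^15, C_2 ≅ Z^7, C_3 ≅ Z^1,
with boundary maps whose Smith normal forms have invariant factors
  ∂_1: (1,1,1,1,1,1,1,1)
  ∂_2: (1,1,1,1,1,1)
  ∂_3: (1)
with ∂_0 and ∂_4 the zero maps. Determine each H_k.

H_0: b_0 = 9 − 0 − 8 = 1; torsion from ∂_1 factors > 1: none. So H_0 = Z.
H_1: b_1 = 15 − 8 − 6 = 1; torsion from ∂_2 factors > 1: none. So H_1 = Z.
H_2: b_2 = 7 − 6 − 1 = 0; torsion from ∂_3 factors > 1: none. So H_2 = 0.
H_3: b_3 = 1 − 1 − 0 = 0; torsion from ∂_4 factors > 1: none. So H_3 = 0.

H_0 = Z,  H_1 = Z,  H_2 = 0,  H_3 = 0.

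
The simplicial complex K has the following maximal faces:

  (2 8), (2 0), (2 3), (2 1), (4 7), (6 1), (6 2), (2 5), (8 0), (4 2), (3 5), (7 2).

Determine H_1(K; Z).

H_1 = Z^4.

K has 9 vertices, 12 edges.
rank ∂_1 = 8, rank ∂_2 = 0 ⇒ b_1 = 12 − 8 − 0 = 4. So H_1 ≅ Z^4.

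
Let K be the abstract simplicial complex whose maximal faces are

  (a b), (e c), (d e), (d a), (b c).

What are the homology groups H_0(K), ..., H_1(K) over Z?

H_0 ≅ Z,  H_1 ≅ Z.

We work with the vertex ordering a < b < c < d < e. The simplices of K, each written with vertices in increasing order, are:

  0-simplices (5): a, b, c, d, e
  1-simplices (5): ab, ad, bc, ce, de

giving chain groups C_0 ≅ Z^5, C_1 ≅ Z^5.

Boundary ∂_1: C_1 → C_0 is given by ∂[p,q] = [q] − [p].
The resulting 5×5 matrix has rank 4, and its Smith normal form has invariant factors (1,1,1,1).

Reading off H_k = ker ∂_k / im ∂_{k+1}:

  H_0: rank C_0 − rank ∂_1 = 5 − 4 = 1, and the invariant factors of ∂_1 are all 1, so H_0 ≅ Z.
  H_1: rank ker ∂_1 − rank ∂_2 = (5 − 4) − 0 = 1, and there is no ∂_2, so H_1 ≅ Z.

(K is a triangulation of the circle S^1.)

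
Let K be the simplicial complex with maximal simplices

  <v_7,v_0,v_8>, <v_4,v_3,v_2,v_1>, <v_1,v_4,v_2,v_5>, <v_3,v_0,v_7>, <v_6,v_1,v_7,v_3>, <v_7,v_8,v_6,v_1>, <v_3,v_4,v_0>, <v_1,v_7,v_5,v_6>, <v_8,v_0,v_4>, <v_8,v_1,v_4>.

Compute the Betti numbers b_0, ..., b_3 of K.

Fix the vertex order v_0 < v_1 < v_2 < v_3 < v_4 < v_5 < v_6 < v_7 < v_8 and write every simplex with vertices in increasing order. Then dim K = 3 and the simplices of K are:

  0-simplices (9): [v_0], [v_1], [v_2], [v_3], [v_4], [v_5], [v_6], [v_7], [v_8]
  1-simplices (24): (24 of them)
  2-simplices (22): (22 of them)
  3-simplices (5): [v_1,v_2,v_3,v_4], [v_1,v_2,v_4,v_5], [v_1,v_3,v_6,v_7], [v_1,v_5,v_6,v_7], [v_1,v_6,v_7,v_8]

giving chain groups C_0 ≅ Z^9, C_1 ≅ Z^24, C_2 ≅ Z^22, C_3 ≅ Z^5.

Boundary ∂_1: C_1 → C_0 is given by ∂[p,q] = [q] − [p].
The resulting 9×24 matrix has rank 8, and its Smith normal form has invariant factors (1,1,1,1,1,1,1,1).

Boundary ∂_2: C_2 → C_1 maps a triangle to the signed sum of its edges. For instance
  ∂[v_1,v_2,v_4] = [v_2,v_4] − [v_1,v_4] + [v_1,v_2],
  ∂[v_1,v_4,v_5] = [v_4,v_5] − [v_1,v_5] + [v_1,v_4].
As a 24×22 matrix over Z this has rank 16, with invariant factors (1,1,1,1,1,1,1,1,1,1,1,1,1,1,1,1).

Boundary ∂_3: C_3 → C_2 sends each 3-simplex σ to the alternating sum Σ_i (−1)^i (σ with its i-th vertex removed). For instance
  ∂[v_1,v_5,v_6,v_7] = [v_5,v_6,v_7] − [v_1,v_6,v_7] + [v_1,v_5,v_7] − [v_1,v_5,v_6],
  ∂[v_1,v_2,v_3,v_4] = [v_2,v_3,v_4] − [v_1,v_3,v_4] + [v_1,v_2,v_4] − [v_1,v_2,v_3].
The resulting 22×5 matrix has rank 5, and its Smith normal form has invariant factors (1,1,1,1,1).

Computing H_k = (kernel of ∂_k) / (image of ∂_{k+1}):

  H_0: rank C_0 − rank ∂_1 = 9 − 8 = 1, and the invariant factors of ∂_1 are all 1, so H_0 = Z.
  H_1: rank ker ∂_1 − rank ∂_2 = (24 − 8) − 16 = 0, and the invariant factors of ∂_2 are all 1, so H_1 = 0.
  H_2: rank ker ∂_2 − rank ∂_3 = (22 − 16) − 5 = 1, and the invariant factors of ∂_3 are all 1, so H_2 = Z.
  H_3: rank ker ∂_3 − rank ∂_4 = (5 − 5) − 0 = 0, and there is no ∂_4, so H_3 = 0.

As a check, the Euler characteristic is 9 − 24 + 22 − 5 = 2, which agrees with 1 − 0 + 1 − 0 = 2.

Hence the Betti numbers are b_0 = 1, b_1 = 0, b_2 = 1, b_3 = 0.

b_0 = 1, b_1 = 0, b_2 = 1, b_3 = 0.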